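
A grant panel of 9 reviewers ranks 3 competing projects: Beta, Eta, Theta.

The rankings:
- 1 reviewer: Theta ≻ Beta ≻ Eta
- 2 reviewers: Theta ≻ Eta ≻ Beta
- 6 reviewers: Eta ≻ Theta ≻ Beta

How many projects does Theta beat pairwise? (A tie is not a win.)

Theta against each rival (9 reviewers):
Theta vs Beta: 1+2+6 = 9 for Theta, 0 for Beta — Theta by 9–0.
Theta vs Eta: 1+2 = 3 for Theta, 6 for Eta — Eta by 6–3.
Theta beats Beta; loses to Eta — 1 pairwise win.

1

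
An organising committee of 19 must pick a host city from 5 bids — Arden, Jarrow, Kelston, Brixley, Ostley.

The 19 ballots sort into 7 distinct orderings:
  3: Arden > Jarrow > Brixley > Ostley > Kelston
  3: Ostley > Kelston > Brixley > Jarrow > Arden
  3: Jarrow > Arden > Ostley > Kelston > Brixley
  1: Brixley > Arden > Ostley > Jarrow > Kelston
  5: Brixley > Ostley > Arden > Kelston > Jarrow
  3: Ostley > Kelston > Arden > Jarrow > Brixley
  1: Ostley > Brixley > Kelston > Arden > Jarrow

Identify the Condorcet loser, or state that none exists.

Jarrow

Head-to-head results (19 organisers):
Arden vs Jarrow: Arden wins 13–6.
Arden vs Kelston: Arden is ranked higher on 3+3+1+5 = 12 ballots, Kelston on 7. Arden wins 12–7.
Arden vs Brixley: Arden is ranked higher on 3+3+3 = 9 ballots, Brixley on 10. Brixley wins 10–9.
Arden vs Ostley: Ostley wins 12–7.
Jarrow–Kelston: Kelston 12–7.
Jarrow–Brixley: Brixley 10–9.
Jarrow vs Ostley: Ostley wins 13–6.
Kelston vs Brixley: Kelston is ranked higher on 3+3+3 = 9 ballots, Brixley on 10. Brixley wins 10–9.
Kelston vs Ostley: Ostley, 19–0.
Brixley vs Ostley: Ostley, 10–9.
Jarrow loses to every other city — it is the Condorcet loser.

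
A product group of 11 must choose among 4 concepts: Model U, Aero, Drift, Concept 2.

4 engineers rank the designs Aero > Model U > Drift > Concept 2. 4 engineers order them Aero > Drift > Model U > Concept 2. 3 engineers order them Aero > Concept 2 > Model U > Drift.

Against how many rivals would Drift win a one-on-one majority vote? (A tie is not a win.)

Drift against each rival (11 engineers):
Drift vs Model U: Drift is ranked higher on 4 ballots, Model U on 7. Model U wins 7–4.
Drift vs Aero: Aero, 11–0.
Drift vs Concept 2: 8 to 3, Drift.
Drift beats Concept 2; loses to Model U, Aero — 1 pairwise win.

1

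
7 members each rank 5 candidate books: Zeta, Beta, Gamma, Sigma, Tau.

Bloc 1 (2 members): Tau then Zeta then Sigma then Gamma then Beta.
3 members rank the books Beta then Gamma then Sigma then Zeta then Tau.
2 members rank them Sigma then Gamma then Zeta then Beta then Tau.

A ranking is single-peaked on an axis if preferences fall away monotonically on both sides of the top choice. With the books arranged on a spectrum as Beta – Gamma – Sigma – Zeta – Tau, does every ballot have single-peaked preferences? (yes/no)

Axis positions: Beta=1, Gamma=2, Sigma=3, Zeta=4, Tau=5.
Bloc 1 (peak Tau at position 5): ranking walks positions 5-4-3-2-1, expanding outward from the peak — single-peaked.
Bloc 2 (peak Beta at position 1): ranking walks positions 1-2-3-4-5, expanding outward from the peak — single-peaked.
Bloc 3 (peak Sigma at position 3): ranking walks positions 3-2-4-1-5, expanding outward from the peak — single-peaked.
Every ranking is single-peaked on this axis.

yes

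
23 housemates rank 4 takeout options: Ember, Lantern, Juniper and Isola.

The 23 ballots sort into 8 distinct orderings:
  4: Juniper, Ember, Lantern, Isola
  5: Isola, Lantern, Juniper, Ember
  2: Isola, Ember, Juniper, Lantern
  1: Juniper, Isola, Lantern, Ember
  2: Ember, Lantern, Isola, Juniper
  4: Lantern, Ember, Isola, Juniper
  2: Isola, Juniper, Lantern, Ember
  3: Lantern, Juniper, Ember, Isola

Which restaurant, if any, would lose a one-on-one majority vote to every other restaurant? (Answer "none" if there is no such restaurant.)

Head-to-head results (23 friends):
Ember vs Lantern: 4+2+2 = 8 for Ember, 15 for Lantern — Lantern by 15–8.
Ember vs Juniper: Juniper, 15–8.
Ember vs Isola: 13 to 10, Ember.
Lantern vs Juniper: Lantern preferred on 5+2+4+3 = 14 ballots; Lantern wins 14–9.
Lantern–Isola: Lantern 13–10.
Juniper vs Isola: Isola, 15–8.
No restaurant is winless: Ember beats Isola; Lantern beats Ember; Juniper beats Ember; Isola beats Juniper. There is no Condorcet loser.

none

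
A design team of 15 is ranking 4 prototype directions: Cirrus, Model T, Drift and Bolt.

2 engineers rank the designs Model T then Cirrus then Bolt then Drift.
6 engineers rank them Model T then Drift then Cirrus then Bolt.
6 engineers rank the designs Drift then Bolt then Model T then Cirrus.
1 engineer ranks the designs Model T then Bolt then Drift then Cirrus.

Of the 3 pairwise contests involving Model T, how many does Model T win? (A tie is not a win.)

3

Model T against each rival (15 engineers):
Model T vs Cirrus: Model T, 15–0.
Model T–Drift: Model T 9–6.
Model T vs Bolt: Model T, 9–6.
Model T beats Cirrus, Drift, Bolt — 3 pairwise wins.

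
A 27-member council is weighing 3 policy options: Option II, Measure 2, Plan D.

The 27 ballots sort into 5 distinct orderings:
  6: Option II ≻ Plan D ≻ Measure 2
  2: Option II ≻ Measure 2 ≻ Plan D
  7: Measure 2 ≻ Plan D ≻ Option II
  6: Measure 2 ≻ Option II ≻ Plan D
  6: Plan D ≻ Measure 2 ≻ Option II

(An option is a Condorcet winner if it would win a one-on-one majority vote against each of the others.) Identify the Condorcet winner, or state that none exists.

Check each pair by majority over 27 ballots:
Option II vs Measure 2: 8 to 19, Measure 2.
Option II vs Plan D: Option II is ranked higher on 6+2+6 = 14 ballots, Plan D on 13. Option II wins 14–13.
Measure 2 vs Plan D: 15 to 12, Measure 2.
Only Measure 2 has no losses; Measure 2 is the Condorcet winner.

Measure 2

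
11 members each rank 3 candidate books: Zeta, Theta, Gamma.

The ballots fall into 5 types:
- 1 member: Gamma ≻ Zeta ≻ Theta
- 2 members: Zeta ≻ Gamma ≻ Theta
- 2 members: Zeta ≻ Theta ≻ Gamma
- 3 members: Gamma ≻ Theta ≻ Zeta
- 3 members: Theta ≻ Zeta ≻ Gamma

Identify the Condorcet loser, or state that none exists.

Head-to-head results (11 members):
Zeta vs Theta: Theta, 6–5.
Zeta vs Gamma: Zeta wins 7–4.
Theta vs Gamma: Gamma, 6–5.
No book is winless: Zeta beats Gamma; Theta beats Zeta; Gamma beats Theta. There is no Condorcet loser.

none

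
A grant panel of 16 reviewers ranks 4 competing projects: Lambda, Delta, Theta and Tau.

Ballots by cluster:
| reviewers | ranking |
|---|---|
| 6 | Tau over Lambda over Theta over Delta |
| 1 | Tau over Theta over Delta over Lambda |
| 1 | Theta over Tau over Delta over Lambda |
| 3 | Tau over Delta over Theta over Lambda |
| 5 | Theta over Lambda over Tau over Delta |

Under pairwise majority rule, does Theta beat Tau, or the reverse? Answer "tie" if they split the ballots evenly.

Tau

Ballots ranking Theta above Tau: 1 + 5 = 6.
Ballots ranking Tau above Theta: 16 − 6 = 10.
Tau wins the head-to-head 10–6.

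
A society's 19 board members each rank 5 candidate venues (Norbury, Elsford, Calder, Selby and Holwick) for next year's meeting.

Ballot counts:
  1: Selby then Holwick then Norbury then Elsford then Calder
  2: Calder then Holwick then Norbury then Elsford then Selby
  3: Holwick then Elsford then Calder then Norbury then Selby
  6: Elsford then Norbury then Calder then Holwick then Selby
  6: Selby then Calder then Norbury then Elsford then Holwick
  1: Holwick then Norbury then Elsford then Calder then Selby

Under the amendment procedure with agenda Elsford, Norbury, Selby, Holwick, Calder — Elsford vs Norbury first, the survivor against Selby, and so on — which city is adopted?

Round 1: Elsford vs Norbury — 9–10, Norbury advances.
Round 2: Norbury vs Selby — 12–7, Norbury advances.
Round 3: Norbury vs Holwick — 12–7, Norbury advances.
Round 4: Norbury vs Calder — 8–11, Calder advances.
The agenda winner is Calder.

Calder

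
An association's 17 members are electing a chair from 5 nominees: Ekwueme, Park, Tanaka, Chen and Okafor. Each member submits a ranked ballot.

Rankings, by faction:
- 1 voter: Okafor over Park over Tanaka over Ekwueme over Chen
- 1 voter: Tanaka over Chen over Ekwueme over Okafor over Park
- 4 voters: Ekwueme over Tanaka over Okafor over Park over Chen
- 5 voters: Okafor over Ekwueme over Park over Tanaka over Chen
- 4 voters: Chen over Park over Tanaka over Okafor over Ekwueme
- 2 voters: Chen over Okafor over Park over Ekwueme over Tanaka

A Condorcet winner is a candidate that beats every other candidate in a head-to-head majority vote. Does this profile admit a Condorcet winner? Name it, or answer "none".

none

Pairwise majorities:
Ekwueme vs Park: Ekwueme, 10–7.
Ekwueme vs Tanaka: Ekwueme, 11–6.
Ekwueme vs Chen: Ekwueme, 10–7.
Ekwueme vs Okafor: Okafor wins 12–5.
Park vs Tanaka: Park, 12–5.
Park–Chen: Park 10–7.
Park vs Okafor: Okafor, 13–4.
Tanaka vs Chen: Tanaka wins 11–6.
Tanaka vs Okafor: Tanaka wins 9–8.
Chen–Okafor: Okafor 10–7.
Each candidate drops at least one matchup (Ekwueme loses to Okafor; Park loses to Ekwueme; Tanaka loses to Ekwueme; Chen loses to Ekwueme; Okafor loses to Tanaka); the cycle Ekwueme beats Tanaka beats Okafor beats Ekwueme rules out a Condorcet winner.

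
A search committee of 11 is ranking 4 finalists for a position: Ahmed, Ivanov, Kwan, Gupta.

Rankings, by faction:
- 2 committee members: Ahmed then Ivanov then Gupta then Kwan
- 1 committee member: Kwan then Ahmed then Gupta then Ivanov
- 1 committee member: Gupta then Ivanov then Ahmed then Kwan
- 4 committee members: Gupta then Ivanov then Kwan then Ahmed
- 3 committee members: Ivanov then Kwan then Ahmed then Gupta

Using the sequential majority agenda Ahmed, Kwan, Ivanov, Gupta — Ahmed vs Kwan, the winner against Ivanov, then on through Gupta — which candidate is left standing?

Gupta

Round 1: Ahmed vs Kwan — 3–8, Kwan advances.
Round 2: Kwan vs Ivanov — 1–10, Ivanov advances.
Round 3: Ivanov vs Gupta — 5–6, Gupta advances.
Gupta survives the agenda.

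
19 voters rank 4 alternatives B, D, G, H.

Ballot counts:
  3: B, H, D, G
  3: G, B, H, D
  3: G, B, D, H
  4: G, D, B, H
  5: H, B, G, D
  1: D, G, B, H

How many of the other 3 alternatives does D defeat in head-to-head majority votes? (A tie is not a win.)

0

D against each rival (19 voters):
D–B: B 14–5.
D vs G: 4 to 15, G.
D vs H: H, 11–8.
D beats no one; loses to B, G, H — 0 pairwise wins.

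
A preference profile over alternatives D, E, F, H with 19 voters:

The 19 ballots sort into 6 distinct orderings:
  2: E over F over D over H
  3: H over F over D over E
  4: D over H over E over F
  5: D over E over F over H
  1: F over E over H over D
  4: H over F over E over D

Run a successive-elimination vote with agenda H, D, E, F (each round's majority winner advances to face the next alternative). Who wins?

F

Round 1: H vs D — 8–11, D advances.
Round 2: D vs E — 12–7, D advances.
Round 3: D vs F — 9–10, F advances.
The agenda winner is F.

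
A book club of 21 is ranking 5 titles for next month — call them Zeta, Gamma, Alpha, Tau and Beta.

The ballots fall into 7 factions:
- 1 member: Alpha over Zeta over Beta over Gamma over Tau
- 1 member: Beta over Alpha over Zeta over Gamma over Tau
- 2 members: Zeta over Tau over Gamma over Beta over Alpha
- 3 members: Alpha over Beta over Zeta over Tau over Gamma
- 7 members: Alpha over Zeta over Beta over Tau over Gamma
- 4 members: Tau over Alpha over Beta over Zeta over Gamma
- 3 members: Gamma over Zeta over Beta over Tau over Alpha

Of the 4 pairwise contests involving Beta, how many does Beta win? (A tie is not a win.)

2

Beta against each rival (21 members):
Beta vs Zeta: 8 to 13, Zeta.
Beta vs Gamma: Beta, 16–5.
Beta vs Alpha: Alpha wins 15–6.
Beta–Tau: Beta 15–6.
Beta beats Gamma, Tau; loses to Zeta, Alpha — 2 pairwise wins.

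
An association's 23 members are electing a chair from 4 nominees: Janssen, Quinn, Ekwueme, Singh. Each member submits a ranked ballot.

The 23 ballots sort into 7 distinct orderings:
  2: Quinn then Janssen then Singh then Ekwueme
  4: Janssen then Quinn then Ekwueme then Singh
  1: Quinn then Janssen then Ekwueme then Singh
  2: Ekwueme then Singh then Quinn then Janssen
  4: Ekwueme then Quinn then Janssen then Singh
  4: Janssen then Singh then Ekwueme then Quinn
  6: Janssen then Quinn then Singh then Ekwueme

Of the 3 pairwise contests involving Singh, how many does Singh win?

Singh against each rival (23 voters):
Singh vs Janssen: 2 for Singh, 21 for Janssen — Janssen by 21–2.
Singh vs Quinn: Quinn wins 17–6.
Singh vs Ekwueme: Singh preferred on 2+4+6 = 12 ballots; Singh wins 12–11.
Singh beats Ekwueme; loses to Janssen, Quinn — 1 pairwise win.

1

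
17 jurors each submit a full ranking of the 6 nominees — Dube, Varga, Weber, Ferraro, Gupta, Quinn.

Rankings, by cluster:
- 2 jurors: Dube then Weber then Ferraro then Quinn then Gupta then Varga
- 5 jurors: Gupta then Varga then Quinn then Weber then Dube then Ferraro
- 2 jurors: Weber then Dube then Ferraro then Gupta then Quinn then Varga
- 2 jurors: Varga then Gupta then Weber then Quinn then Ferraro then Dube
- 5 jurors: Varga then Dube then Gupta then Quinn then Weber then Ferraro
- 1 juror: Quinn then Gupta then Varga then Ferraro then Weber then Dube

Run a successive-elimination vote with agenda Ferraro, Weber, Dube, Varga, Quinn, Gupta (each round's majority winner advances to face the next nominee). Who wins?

Gupta

Round 1: Ferraro vs Weber — 1–16, Weber advances.
Round 2: Weber vs Dube — 10–7, Weber advances.
Round 3: Weber vs Varga — 4–13, Varga advances.
Round 4: Varga vs Quinn — 12–5, Varga advances.
Round 5: Varga vs Gupta — 7–10, Gupta advances.
The agenda winner is Gupta.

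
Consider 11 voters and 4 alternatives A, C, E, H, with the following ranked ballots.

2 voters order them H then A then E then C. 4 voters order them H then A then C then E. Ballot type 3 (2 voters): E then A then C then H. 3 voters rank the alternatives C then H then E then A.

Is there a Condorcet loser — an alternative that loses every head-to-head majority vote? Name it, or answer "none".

E

Pairwise majorities:
A vs C: A, 8–3.
A vs E: A, 6–5.
A vs H: 2 for A, 9 for H — H by 9–2.
C vs E: 4+3 = 7 for C, 4 for E — C by 7–4.
C vs H: C preferred on 2+3 = 5 ballots; H wins 6–5.
E–H: H 9–2.
E is beaten in every head-to-head and is the Condorcet loser.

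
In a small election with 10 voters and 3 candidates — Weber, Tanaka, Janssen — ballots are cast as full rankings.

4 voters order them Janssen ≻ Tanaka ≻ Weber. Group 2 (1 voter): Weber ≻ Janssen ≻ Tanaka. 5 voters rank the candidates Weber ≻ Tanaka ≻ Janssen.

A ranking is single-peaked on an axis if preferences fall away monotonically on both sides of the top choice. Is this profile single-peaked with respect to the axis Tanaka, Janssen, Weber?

no

Axis positions: Tanaka=1, Janssen=2, Weber=3.
Group 1 (peak Janssen at position 2): ranking walks positions 2-1-3, expanding outward from the peak — single-peaked.
Group 2 (peak Weber at position 3): ranking walks positions 3-2-1, expanding outward from the peak — single-peaked.
Group 3: ranking walks positions 3-1-2; Tanaka is ranked above Janssen even though Janssen lies between Tanaka and the peak Weber on the axis — preferences dip and rise again. Not single-peaked.
Group 3 violates single-peakedness, so the profile is not single-peaked on this axis.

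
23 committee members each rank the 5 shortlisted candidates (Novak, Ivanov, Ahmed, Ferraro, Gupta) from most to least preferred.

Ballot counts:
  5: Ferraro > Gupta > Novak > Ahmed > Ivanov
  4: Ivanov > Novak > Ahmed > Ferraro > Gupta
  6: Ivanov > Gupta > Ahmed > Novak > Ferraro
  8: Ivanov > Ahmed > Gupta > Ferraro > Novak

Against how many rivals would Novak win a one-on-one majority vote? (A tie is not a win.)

Novak against each rival (23 committee members):
Novak vs Ivanov: 5 to 18, Ivanov.
Novak vs Ahmed: Ahmed, 14–9.
Novak vs Ferraro: Ferraro, 13–10.
Novak vs Gupta: 4 to 19, Gupta.
Novak beats no one; loses to Ivanov, Ahmed, Ferraro, Gupta — 0 pairwise wins.

0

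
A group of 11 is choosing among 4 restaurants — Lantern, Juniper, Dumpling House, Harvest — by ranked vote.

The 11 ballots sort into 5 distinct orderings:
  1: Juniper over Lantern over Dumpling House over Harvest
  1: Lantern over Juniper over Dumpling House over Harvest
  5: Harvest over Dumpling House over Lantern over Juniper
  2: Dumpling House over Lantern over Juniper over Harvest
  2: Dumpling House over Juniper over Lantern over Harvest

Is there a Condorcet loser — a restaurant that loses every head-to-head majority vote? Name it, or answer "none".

Harvest

Pairwise majorities:
Lantern vs Juniper: Lantern wins 8–3.
Lantern vs Dumpling House: Dumpling House, 9–2.
Lantern vs Harvest: Lantern wins 6–5.
Juniper vs Dumpling House: Juniper is ranked higher on 1+1 = 2 ballots, Dumpling House on 9. Dumpling House wins 9–2.
Juniper–Harvest: Juniper 6–5.
Dumpling House–Harvest: Dumpling House 6–5.
Harvest loses to every other restaurant — it is the Condorcet loser.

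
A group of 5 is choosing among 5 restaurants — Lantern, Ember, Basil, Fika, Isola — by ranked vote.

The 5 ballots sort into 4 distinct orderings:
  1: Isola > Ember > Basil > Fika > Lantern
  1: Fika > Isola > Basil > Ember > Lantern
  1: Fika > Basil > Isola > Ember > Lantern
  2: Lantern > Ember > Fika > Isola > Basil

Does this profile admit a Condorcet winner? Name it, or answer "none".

none

Head-to-head results (5 friends):
Lantern vs Ember: Lantern preferred on 2 ballots; Ember wins 3–2.
Lantern vs Basil: 2 for Lantern, 3 for Basil — Basil by 3–2.
Lantern vs Fika: 2 to 3, Fika.
Lantern vs Isola: 2 to 3, Isola.
Ember vs Basil: Ember is ranked higher on 1+2 = 3 ballots, Basil on 2. Ember wins 3–2.
Ember vs Fika: 1+2 = 3 for Ember, 2 for Fika — Ember by 3–2.
Ember vs Isola: 2 for Ember, 3 for Isola — Isola by 3–2.
Basil vs Fika: 1 to 4, Fika.
Basil vs Isola: Basil preferred on 1 ballot; Isola wins 4–1.
Fika vs Isola: Fika is ranked higher on 1+1+2 = 4 ballots, Isola on 1. Fika wins 4–1.
Every restaurant loses at least once (Lantern loses to Ember; Ember loses to Isola; Basil loses to Ember; Fika loses to Ember; Isola loses to Fika). The majority relation contains the cycle Ember → Fika → Isola → Ember, so there is no Condorcet winner.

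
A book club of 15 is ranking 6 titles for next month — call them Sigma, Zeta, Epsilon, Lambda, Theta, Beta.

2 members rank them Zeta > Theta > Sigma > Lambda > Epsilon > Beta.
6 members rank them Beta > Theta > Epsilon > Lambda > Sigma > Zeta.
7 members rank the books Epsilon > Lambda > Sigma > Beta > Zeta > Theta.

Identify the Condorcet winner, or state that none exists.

none

Head-to-head results (15 members):
Sigma vs Zeta: Sigma, 13–2.
Sigma vs Epsilon: Epsilon, 13–2.
Sigma vs Lambda: Lambda, 13–2.
Sigma–Theta: Theta 8–7.
Sigma vs Beta: Sigma wins 9–6.
Zeta vs Epsilon: Epsilon wins 13–2.
Zeta vs Lambda: Lambda, 13–2.
Zeta vs Theta: Zeta, 9–6.
Zeta vs Beta: Beta wins 13–2.
Epsilon–Lambda: Epsilon 13–2.
Epsilon vs Theta: Theta wins 8–7.
Epsilon vs Beta: Epsilon, 9–6.
Lambda vs Theta: Theta, 8–7.
Lambda vs Beta: Lambda wins 9–6.
Theta–Beta: Beta 13–2.
Each book drops at least one matchup (Sigma loses to Epsilon; Zeta loses to Sigma; Epsilon loses to Theta; Lambda loses to Epsilon; Theta loses to Zeta; Beta loses to Sigma); the cycle Sigma beats Zeta beats Theta beats Sigma rules out a Condorcet winner.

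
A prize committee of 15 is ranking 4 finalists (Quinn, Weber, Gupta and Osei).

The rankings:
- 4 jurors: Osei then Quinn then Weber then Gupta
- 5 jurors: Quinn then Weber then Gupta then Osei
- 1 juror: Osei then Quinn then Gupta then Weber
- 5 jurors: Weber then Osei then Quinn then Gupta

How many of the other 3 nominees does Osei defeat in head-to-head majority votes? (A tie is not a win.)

Osei against each rival (15 jurors):
Osei vs Quinn: 4+1+5 = 10 for Osei, 5 for Quinn — Osei by 10–5.
Osei vs Weber: 5 to 10, Weber.
Osei–Gupta: Osei 10–5.
Osei beats Quinn, Gupta; loses to Weber — 2 pairwise wins.

2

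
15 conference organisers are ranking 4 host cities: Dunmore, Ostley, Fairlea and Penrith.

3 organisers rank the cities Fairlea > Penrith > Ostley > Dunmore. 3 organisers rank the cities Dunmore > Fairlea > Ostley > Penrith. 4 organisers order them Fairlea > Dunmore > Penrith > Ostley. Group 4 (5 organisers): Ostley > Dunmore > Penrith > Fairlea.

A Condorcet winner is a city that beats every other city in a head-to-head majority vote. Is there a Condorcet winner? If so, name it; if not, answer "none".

none

Check each pair by majority over 15 ballots:
Dunmore–Ostley: Ostley 8–7.
Dunmore vs Fairlea: Dunmore, 8–7.
Dunmore vs Penrith: Dunmore wins 12–3.
Ostley–Fairlea: Fairlea 10–5.
Ostley vs Penrith: Ostley, 8–7.
Fairlea vs Penrith: Fairlea, 10–5.
Each city drops at least one matchup (Dunmore loses to Ostley; Ostley loses to Fairlea; Fairlea loses to Dunmore; Penrith loses to Dunmore); the cycle Dunmore beats Fairlea beats Ostley beats Dunmore rules out a Condorcet winner.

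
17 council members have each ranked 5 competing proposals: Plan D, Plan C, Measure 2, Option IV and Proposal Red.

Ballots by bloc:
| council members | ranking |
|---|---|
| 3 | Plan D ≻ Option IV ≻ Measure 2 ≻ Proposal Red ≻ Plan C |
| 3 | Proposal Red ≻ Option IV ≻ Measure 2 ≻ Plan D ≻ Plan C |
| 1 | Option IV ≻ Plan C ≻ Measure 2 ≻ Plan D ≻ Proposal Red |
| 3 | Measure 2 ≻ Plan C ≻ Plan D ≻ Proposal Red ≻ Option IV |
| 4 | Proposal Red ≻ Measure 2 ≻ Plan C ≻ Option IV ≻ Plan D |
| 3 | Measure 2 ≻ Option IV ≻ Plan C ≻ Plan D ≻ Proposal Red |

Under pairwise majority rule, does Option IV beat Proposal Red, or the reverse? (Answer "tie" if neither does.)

Ballots ranking Option IV above Proposal Red: 3 + 1 + 3 = 7.
Ballots ranking Proposal Red above Option IV: 17 − 7 = 10.
Proposal Red wins the head-to-head 10–7.

Proposal Red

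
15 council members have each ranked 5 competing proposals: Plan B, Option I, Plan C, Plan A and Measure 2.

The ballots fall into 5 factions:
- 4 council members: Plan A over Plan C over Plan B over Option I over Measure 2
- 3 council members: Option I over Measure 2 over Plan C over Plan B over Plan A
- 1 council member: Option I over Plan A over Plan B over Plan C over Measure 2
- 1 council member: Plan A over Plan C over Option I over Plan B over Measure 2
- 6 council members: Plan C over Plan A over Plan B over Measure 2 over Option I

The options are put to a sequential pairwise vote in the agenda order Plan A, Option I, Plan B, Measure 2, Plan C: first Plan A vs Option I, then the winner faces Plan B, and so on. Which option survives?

Round 1: Plan A vs Option I — 11–4, Plan A advances.
Round 2: Plan A vs Plan B — 12–3, Plan A advances.
Round 3: Plan A vs Measure 2 — 12–3, Plan A advances.
Round 4: Plan A vs Plan C — 6–9, Plan C advances.
The agenda winner is Plan C.

Plan C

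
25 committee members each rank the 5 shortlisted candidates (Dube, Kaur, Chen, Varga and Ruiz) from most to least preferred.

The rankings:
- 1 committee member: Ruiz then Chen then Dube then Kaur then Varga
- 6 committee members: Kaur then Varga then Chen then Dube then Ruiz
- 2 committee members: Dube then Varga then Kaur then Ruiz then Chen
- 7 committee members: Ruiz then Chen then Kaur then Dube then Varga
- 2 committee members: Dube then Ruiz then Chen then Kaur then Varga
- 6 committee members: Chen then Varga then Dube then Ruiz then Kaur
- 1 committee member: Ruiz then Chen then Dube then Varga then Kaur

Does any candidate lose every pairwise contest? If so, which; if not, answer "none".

Pairwise majorities:
Dube vs Kaur: Kaur, 13–12.
Dube vs Chen: Chen, 21–4.
Dube–Varga: Dube 13–12.
Dube vs Ruiz: 6+2+2+6 = 16 for Dube, 9 for Ruiz — Dube by 16–9.
Kaur vs Chen: 6+2 = 8 for Kaur, 17 for Chen — Chen by 17–8.
Kaur vs Varga: Kaur is ranked higher on 1+6+7+2 = 16 ballots, Varga on 9. Kaur wins 16–9.
Kaur vs Ruiz: 8 to 17, Ruiz.
Chen vs Varga: Chen is ranked higher on 1+7+2+6+1 = 17 ballots, Varga on 8. Chen wins 17–8.
Chen vs Ruiz: Ruiz, 13–12.
Varga vs Ruiz: Varga is ranked higher on 6+2+6 = 14 ballots, Ruiz on 11. Varga wins 14–11.
No candidate is winless: Dube beats Varga; Kaur beats Dube; Chen beats Dube; Varga beats Ruiz; Ruiz beats Kaur. There is no Condorcet loser.

none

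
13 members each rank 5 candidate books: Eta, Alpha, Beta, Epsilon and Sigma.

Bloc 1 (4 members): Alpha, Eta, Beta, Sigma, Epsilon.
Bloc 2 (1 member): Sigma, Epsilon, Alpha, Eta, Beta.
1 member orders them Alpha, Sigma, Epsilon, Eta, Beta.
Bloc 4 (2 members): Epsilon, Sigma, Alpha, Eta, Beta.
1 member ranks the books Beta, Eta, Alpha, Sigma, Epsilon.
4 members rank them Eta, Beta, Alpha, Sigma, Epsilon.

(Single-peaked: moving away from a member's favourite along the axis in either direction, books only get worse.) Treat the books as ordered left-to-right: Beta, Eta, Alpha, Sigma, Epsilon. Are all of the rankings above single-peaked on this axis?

yes

Axis positions: Beta=1, Eta=2, Alpha=3, Sigma=4, Epsilon=5.
Bloc 1 (peak Alpha at position 3): ranking walks positions 3-2-1-4-5, expanding outward from the peak — single-peaked.
Bloc 2 (peak Sigma at position 4): ranking walks positions 4-5-3-2-1, expanding outward from the peak — single-peaked.
Bloc 3 (peak Alpha at position 3): ranking walks positions 3-4-5-2-1, expanding outward from the peak — single-peaked.
Bloc 4 (peak Epsilon at position 5): ranking walks positions 5-4-3-2-1, expanding outward from the peak — single-peaked.
Bloc 5 (peak Beta at position 1): ranking walks positions 1-2-3-4-5, expanding outward from the peak — single-peaked.
Bloc 6 (peak Eta at position 2): ranking walks positions 2-1-3-4-5, expanding outward from the peak — single-peaked.
Every ranking is single-peaked on this axis.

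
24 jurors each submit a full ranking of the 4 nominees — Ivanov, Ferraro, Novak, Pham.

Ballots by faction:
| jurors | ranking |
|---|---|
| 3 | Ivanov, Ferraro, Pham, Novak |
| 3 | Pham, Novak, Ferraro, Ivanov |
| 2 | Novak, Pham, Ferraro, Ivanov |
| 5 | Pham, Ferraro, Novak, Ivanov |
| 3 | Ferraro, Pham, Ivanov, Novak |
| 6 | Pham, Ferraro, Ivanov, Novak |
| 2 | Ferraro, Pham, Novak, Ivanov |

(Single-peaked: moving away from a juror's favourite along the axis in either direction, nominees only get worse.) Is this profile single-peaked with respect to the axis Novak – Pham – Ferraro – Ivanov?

Axis positions: Novak=1, Pham=2, Ferraro=3, Ivanov=4.
Faction 1 (peak Ivanov at position 4): ranking walks positions 4-3-2-1, expanding outward from the peak — single-peaked.
Faction 2 (peak Pham at position 2): ranking walks positions 2-1-3-4, expanding outward from the peak — single-peaked.
Faction 3 (peak Novak at position 1): ranking walks positions 1-2-3-4, expanding outward from the peak — single-peaked.
Faction 4 (peak Pham at position 2): ranking walks positions 2-3-1-4, expanding outward from the peak — single-peaked.
Faction 5 (peak Ferraro at position 3): ranking walks positions 3-2-4-1, expanding outward from the peak — single-peaked.
Faction 6 (peak Pham at position 2): ranking walks positions 2-3-4-1, expanding outward from the peak — single-peaked.
Faction 7 (peak Ferraro at position 3): ranking walks positions 3-2-1-4, expanding outward from the peak — single-peaked.
Every ranking is single-peaked on this axis.

yes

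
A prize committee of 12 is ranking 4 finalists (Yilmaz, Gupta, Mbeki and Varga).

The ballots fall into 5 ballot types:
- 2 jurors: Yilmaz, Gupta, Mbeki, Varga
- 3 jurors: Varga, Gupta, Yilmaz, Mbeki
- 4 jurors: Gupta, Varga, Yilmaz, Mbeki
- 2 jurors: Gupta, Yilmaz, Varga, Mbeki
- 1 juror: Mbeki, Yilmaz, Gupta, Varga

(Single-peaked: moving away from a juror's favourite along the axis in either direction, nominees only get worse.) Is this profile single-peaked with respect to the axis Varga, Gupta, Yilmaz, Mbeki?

Axis positions: Varga=1, Gupta=2, Yilmaz=3, Mbeki=4.
Ballot type 1 (peak Yilmaz at position 3): ranking walks positions 3-2-4-1, expanding outward from the peak — single-peaked.
Ballot type 2 (peak Varga at position 1): ranking walks positions 1-2-3-4, expanding outward from the peak — single-peaked.
Ballot type 3 (peak Gupta at position 2): ranking walks positions 2-1-3-4, expanding outward from the peak — single-peaked.
Ballot type 4 (peak Gupta at position 2): ranking walks positions 2-3-1-4, expanding outward from the peak — single-peaked.
Ballot type 5 (peak Mbeki at position 4): ranking walks positions 4-3-2-1, expanding outward from the peak — single-peaked.
Every ranking is single-peaked on this axis.

yes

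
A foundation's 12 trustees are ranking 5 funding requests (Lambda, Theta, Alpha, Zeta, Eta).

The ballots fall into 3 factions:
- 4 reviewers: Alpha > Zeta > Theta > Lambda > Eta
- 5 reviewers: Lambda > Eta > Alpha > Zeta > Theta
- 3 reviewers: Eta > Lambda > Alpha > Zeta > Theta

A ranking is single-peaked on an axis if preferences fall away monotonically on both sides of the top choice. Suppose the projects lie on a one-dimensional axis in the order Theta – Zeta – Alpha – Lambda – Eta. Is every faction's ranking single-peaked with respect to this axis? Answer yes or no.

yes

Axis positions: Theta=1, Zeta=2, Alpha=3, Lambda=4, Eta=5.
Faction 1 (peak Alpha at position 3): ranking walks positions 3-2-1-4-5, expanding outward from the peak — single-peaked.
Faction 2 (peak Lambda at position 4): ranking walks positions 4-5-3-2-1, expanding outward from the peak — single-peaked.
Faction 3 (peak Eta at position 5): ranking walks positions 5-4-3-2-1, expanding outward from the peak — single-peaked.
Every ranking is single-peaked on this axis.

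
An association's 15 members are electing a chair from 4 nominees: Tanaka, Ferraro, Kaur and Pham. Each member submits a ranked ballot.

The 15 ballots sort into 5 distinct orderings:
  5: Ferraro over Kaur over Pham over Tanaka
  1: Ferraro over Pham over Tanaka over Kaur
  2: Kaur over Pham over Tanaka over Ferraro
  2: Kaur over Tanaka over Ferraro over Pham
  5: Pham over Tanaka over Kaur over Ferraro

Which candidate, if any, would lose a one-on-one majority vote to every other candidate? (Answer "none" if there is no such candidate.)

none

Pairwise majorities:
Tanaka vs Ferraro: Tanaka, 9–6.
Tanaka vs Kaur: Tanaka preferred on 1+5 = 6 ballots; Kaur wins 9–6.
Tanaka vs Pham: 2 to 13, Pham.
Ferraro vs Kaur: Kaur wins 9–6.
Ferraro vs Pham: Ferraro wins 8–7.
Kaur–Pham: Kaur 9–6.
Every candidate wins at least one matchup (Tanaka beats Ferraro; Ferraro beats Pham; Kaur beats Tanaka; Pham beats Tanaka), so there is no Condorcet loser.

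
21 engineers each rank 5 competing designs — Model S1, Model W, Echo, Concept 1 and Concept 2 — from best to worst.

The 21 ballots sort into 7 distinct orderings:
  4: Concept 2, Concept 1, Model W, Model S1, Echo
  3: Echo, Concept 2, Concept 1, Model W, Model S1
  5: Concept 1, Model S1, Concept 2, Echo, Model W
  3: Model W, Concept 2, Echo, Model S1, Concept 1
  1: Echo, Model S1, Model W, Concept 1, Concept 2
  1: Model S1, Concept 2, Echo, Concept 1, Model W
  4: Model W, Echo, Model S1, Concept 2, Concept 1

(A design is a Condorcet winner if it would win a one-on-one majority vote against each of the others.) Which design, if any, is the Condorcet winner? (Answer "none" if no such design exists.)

Head-to-head results (21 engineers):
Model S1 vs Model W: Model W, 14–7.
Model S1–Echo: Echo 11–10.
Model S1–Concept 1: Concept 1 12–9.
Model S1 vs Concept 2: Model S1 wins 11–10.
Model W vs Echo: Model W, 11–10.
Model W–Concept 1: Concept 1 13–8.
Model W vs Concept 2: Concept 2, 13–8.
Echo vs Concept 1: Echo, 12–9.
Echo vs Concept 2: Concept 2 wins 13–8.
Concept 1 vs Concept 2: Concept 2, 15–6.
Each design drops at least one matchup (Model S1 loses to Model W; Model W loses to Concept 1; Echo loses to Model W; Concept 1 loses to Echo; Concept 2 loses to Model S1); the cycle Model S1 → Concept 2 → Model W → Model S1 rules out a Condorcet winner.

none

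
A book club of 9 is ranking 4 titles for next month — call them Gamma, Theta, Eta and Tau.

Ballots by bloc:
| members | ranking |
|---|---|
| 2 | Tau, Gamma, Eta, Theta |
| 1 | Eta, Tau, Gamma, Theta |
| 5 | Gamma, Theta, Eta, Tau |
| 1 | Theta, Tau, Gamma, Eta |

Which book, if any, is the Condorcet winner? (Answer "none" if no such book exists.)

Gamma

Pairwise majorities:
Gamma–Theta: Gamma 8–1.
Gamma vs Eta: Gamma wins 8–1.
Gamma vs Tau: Gamma, 5–4.
Theta–Eta: Theta 6–3.
Theta vs Tau: Theta, 6–3.
Eta–Tau: Eta 6–3.
Gamma defeats every rival head-to-head and is the Condorcet winner.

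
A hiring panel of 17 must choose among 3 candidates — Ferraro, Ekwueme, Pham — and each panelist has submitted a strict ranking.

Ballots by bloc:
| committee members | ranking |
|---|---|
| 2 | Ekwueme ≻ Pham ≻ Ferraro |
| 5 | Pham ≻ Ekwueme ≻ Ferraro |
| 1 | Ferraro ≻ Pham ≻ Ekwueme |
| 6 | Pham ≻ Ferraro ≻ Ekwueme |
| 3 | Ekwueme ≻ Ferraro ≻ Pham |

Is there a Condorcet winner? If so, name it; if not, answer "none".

Pairwise majorities:
Ferraro vs Ekwueme: 7 to 10, Ekwueme.
Ferraro vs Pham: Pham wins 13–4.
Ekwueme–Pham: Pham 12–5.
Pham wins every pairwise contest, so Pham is the Condorcet winner.

Pham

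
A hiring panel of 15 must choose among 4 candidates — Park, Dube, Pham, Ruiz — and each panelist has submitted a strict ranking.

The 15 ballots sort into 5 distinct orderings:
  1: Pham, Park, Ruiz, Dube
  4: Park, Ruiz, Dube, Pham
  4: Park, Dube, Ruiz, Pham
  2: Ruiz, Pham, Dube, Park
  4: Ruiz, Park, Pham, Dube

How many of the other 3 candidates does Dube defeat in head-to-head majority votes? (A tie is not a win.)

1

Dube against each rival (15 committee members):
Dube vs Park: Park, 13–2.
Dube vs Pham: Dube preferred on 4+4 = 8 ballots; Dube wins 8–7.
Dube vs Ruiz: Ruiz wins 11–4.
Dube beats Pham; loses to Park, Ruiz — 1 pairwise win.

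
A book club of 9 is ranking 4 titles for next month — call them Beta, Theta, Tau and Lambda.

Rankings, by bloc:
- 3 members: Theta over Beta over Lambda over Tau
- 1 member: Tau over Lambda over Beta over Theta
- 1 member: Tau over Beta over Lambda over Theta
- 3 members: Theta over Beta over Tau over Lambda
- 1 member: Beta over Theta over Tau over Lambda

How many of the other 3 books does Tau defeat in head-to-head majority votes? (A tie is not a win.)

1

Tau against each rival (9 members):
Tau vs Beta: Tau is ranked higher on 1+1 = 2 ballots, Beta on 7. Beta wins 7–2.
Tau vs Theta: 2 to 7, Theta.
Tau vs Lambda: Tau, 6–3.
Tau beats Lambda; loses to Beta, Theta — 1 pairwise win.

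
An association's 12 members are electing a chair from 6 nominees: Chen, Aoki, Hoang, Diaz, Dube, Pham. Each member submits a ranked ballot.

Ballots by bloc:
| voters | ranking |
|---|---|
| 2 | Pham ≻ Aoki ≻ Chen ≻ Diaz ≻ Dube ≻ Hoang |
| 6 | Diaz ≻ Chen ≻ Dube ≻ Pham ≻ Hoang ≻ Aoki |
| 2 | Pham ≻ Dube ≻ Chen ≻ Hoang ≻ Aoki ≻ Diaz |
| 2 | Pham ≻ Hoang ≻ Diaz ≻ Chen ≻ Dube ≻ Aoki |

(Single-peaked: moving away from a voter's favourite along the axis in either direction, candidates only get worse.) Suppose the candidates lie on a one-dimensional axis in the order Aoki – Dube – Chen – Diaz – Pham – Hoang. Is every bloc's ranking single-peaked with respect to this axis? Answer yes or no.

Axis positions: Aoki=1, Dube=2, Chen=3, Diaz=4, Pham=5, Hoang=6.
Bloc 1: ranking walks positions 5-1-3-4-2-6; Aoki is ranked above Diaz even though Diaz lies between Aoki and the peak Pham on the axis — preferences dip and rise again. Not single-peaked.
Bloc 2 (peak Diaz at position 4): ranking walks positions 4-3-2-5-6-1, expanding outward from the peak — single-peaked.
Bloc 3: ranking walks positions 5-2-3-6-1-4; Dube is ranked above Diaz even though Diaz lies between Dube and the peak Pham on the axis — preferences dip and rise again. Not single-peaked.
Bloc 4 (peak Pham at position 5): ranking walks positions 5-6-4-3-2-1, expanding outward from the peak — single-peaked.
Bloc 1 violates single-peakedness, so the profile is not single-peaked on this axis.

no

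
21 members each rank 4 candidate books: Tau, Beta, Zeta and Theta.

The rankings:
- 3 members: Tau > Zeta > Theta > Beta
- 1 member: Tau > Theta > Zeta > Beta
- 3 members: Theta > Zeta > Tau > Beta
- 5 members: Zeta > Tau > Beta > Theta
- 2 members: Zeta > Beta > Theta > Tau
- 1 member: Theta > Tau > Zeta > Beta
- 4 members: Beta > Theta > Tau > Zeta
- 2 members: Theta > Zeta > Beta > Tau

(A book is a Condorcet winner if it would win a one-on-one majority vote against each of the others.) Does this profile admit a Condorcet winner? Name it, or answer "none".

Head-to-head results (21 members):
Tau–Beta: Tau 13–8.
Tau vs Zeta: Zeta, 12–9.
Tau vs Theta: Theta wins 12–9.
Beta vs Zeta: Zeta wins 17–4.
Beta vs Theta: Beta wins 11–10.
Zeta vs Theta: Theta, 11–10.
Every book loses at least once (Tau loses to Zeta; Beta loses to Tau; Zeta loses to Theta; Theta loses to Beta). The majority relation contains the cycle Tau > Beta > Theta > Tau, so there is no Condorcet winner.

none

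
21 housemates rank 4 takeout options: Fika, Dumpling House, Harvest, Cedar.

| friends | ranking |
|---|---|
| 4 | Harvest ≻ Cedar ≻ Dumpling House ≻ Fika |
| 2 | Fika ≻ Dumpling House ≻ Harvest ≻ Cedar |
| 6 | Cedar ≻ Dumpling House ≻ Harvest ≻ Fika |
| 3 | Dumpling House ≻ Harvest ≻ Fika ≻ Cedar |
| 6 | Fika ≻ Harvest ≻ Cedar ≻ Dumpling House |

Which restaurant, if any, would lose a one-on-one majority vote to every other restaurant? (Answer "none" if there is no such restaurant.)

Head-to-head results (21 friends):
Fika–Dumpling House: Dumpling House 13–8.
Fika–Harvest: Harvest 13–8.
Fika–Cedar: Fika 11–10.
Dumpling House–Harvest: Dumpling House 11–10.
Dumpling House vs Cedar: Cedar wins 16–5.
Harvest vs Cedar: Harvest preferred on 4+2+3+6 = 15 ballots; Harvest wins 15–6.
Every restaurant wins at least one matchup (Fika beats Cedar; Dumpling House beats Fika; Harvest beats Fika; Cedar beats Dumpling House), so there is no Condorcet loser.

none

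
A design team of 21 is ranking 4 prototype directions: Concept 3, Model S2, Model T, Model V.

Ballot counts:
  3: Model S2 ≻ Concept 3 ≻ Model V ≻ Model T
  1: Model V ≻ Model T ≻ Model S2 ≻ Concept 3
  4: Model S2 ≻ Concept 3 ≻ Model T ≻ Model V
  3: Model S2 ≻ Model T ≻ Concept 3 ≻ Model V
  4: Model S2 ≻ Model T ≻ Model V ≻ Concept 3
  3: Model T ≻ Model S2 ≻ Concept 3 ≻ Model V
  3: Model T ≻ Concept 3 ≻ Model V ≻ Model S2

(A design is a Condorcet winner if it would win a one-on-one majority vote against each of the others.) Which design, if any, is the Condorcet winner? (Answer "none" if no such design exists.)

Model S2

Check each pair by majority over 21 ballots:
Concept 3 vs Model S2: Concept 3 is ranked higher on 3 ballots, Model S2 on 18. Model S2 wins 18–3.
Concept 3 vs Model T: 3+4 = 7 for Concept 3, 14 for Model T — Model T by 14–7.
Concept 3 vs Model V: 16 to 5, Concept 3.
Model S2 vs Model T: Model S2 preferred on 3+4+3+4 = 14 ballots; Model S2 wins 14–7.
Model S2 vs Model V: Model S2 is ranked higher on 3+4+3+4+3 = 17 ballots, Model V on 4. Model S2 wins 17–4.
Model T vs Model V: 17 to 4, Model T.
Model S2 beats each of Concept 3, Model T, Model V — Model S2 is the Condorcet winner.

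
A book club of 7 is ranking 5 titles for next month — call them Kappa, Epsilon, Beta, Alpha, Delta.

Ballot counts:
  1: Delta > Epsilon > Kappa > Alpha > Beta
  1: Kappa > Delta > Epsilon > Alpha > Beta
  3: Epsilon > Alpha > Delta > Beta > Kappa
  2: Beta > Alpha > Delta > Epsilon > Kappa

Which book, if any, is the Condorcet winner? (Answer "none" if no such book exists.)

Head-to-head results (7 members):
Kappa vs Epsilon: Kappa is ranked higher on 1 ballot, Epsilon on 6. Epsilon wins 6–1.
Kappa vs Beta: 1+1 = 2 for Kappa, 5 for Beta — Beta by 5–2.
Kappa vs Alpha: Kappa preferred on 1+1 = 2 ballots; Alpha wins 5–2.
Kappa vs Delta: 1 for Kappa, 6 for Delta — Delta by 6–1.
Epsilon vs Beta: Epsilon is ranked higher on 1+1+3 = 5 ballots, Beta on 2. Epsilon wins 5–2.
Epsilon vs Alpha: 5 to 2, Epsilon.
Epsilon vs Delta: Epsilon is ranked higher on 3 ballots, Delta on 4. Delta wins 4–3.
Beta vs Alpha: Beta is ranked higher on 2 ballots, Alpha on 5. Alpha wins 5–2.
Beta vs Delta: Beta preferred on 2 ballots; Delta wins 5–2.
Alpha vs Delta: Alpha preferred on 3+2 = 5 ballots; Alpha wins 5–2.
Every book loses at least once (Kappa loses to Epsilon; Epsilon loses to Delta; Beta loses to Epsilon; Alpha loses to Epsilon; Delta loses to Alpha). The majority relation contains the cycle Epsilon > Alpha > Delta > Epsilon, so there is no Condorcet winner.

none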